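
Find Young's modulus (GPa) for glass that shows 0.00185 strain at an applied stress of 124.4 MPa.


Young's modulus: E = stress / strain
  E = 124.4 MPa / 0.00185 = 67243.24 MPa
Convert to GPa: 67243.24 / 1000 = 67.24 GPa

67.24 GPa


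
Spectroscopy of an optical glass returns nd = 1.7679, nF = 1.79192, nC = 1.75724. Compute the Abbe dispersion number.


Abbe number formula: Vd = (nd - 1) / (nF - nC)
  nd - 1 = 1.7679 - 1 = 0.7679
  nF - nC = 1.79192 - 1.75724 = 0.03468
  Vd = 0.7679 / 0.03468 = 22.14

22.14


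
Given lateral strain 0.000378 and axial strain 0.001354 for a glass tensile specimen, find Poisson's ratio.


Poisson's ratio: nu = lateral strain / axial strain
  nu = 0.000378 / 0.001354 = 0.2792

0.2792


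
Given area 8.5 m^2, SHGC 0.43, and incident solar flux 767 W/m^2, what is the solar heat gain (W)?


Solar heat gain: Q = Area * SHGC * Irradiance
  Q = 8.5 * 0.43 * 767 = 2803.4 W

2803.4 W


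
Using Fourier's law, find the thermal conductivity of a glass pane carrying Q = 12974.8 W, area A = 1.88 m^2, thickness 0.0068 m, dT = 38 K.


Fourier's law rearranged: k = Q * t / (A * dT)
  Numerator = 12974.8 * 0.0068 = 88.22864
  Denominator = 1.88 * 38 = 71.44
  k = 88.22864 / 71.44 = 1.235 W/mK

1.235 W/mK


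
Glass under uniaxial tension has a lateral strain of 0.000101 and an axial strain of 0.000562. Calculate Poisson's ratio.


Poisson's ratio: nu = lateral strain / axial strain
  nu = 0.000101 / 0.000562 = 0.1797

0.1797


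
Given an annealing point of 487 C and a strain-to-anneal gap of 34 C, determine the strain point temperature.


Strain point = annealing point - difference:
  T_strain = 487 - 34 = 453 C

453 C


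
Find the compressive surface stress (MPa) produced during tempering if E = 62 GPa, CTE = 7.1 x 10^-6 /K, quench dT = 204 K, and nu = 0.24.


Tempering stress: sigma = E * alpha * dT / (1 - nu)
  E (MPa) = 62 * 1000 = 62000
  Numerator = 62000 * (7.1 x 10^-6) * 204 = 89.8008
  Denominator = 1 - 0.24 = 0.76
  sigma = 89.8008 / 0.76 = 118.2 MPa

118.2 MPa


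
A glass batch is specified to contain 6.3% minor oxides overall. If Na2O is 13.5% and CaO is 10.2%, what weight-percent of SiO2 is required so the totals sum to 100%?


Known pieces sum to 100%:
  SiO2 = 100 - (others + Na2O + CaO)
  SiO2 = 100 - (6.3 + 13.5 + 10.2) = 70.0%

70.0%


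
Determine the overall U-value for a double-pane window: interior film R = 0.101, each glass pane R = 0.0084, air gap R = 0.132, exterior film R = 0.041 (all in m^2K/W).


Total thermal resistance (series):
  R_total = R_in + R_glass + R_air + R_glass + R_out
  R_total = 0.101 + 0.0084 + 0.132 + 0.0084 + 0.041 = 0.2908 m^2K/W
U-value = 1 / R_total = 1 / 0.2908 = 3.439 W/m^2K

3.439 W/m^2K


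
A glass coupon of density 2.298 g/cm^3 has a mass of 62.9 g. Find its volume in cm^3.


Rearrange rho = m / V:
  V = m / rho
  V = 62.9 / 2.298 = 27.372 cm^3

27.372 cm^3


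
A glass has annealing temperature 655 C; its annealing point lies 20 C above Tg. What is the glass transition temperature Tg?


Rearrange T_anneal = Tg + offset for Tg:
  Tg = T_anneal - offset = 655 - 20 = 635 C

635 C


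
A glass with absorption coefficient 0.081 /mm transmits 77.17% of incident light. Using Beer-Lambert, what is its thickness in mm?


Rearrange T = exp(-alpha * thickness):
  thickness = -ln(T) / alpha
  T = 77.17/100 = 0.7717
  ln(T) = -0.25916
  -ln(T) = 0.25916
  thickness = 0.25916 / 0.081 = 3.2 mm

3.2 mm


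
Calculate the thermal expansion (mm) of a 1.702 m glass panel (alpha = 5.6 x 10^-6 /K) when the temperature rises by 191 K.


Thermal expansion formula: dL = alpha * L0 * dT
  dL = (5.6 x 10^-6) * 1.702 * 191 = 0.00182046 m
Convert to mm: 0.00182046 * 1000 = 1.8205 mm

1.8205 mm


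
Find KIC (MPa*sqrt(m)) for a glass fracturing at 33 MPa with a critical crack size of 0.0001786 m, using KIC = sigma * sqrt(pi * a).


Fracture toughness: KIC = sigma * sqrt(pi * a)
  pi * a = pi * 0.0001786 = 0.000561088
  sqrt(pi * a) = 0.023687
  KIC = 33 * 0.023687 = 0.782 MPa*sqrt(m)

0.782 MPa*sqrt(m)


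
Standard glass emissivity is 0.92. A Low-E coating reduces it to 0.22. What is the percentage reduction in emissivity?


Percentage reduction = (1 - coated/uncoated) * 100
  Ratio = 0.22 / 0.92 = 0.2391
  Reduction = (1 - 0.2391) * 100 = 76.1%

76.1%


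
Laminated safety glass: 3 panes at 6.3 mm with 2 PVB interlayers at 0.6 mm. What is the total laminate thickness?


Total thickness = glass contribution + PVB contribution
  Glass: 3 * 6.3 = 18.9 mm
  PVB: 2 * 0.6 = 1.2 mm
  Total = 18.9 + 1.2 = 20.1 mm

20.1 mm


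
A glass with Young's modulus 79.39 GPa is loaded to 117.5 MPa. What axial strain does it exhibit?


Rearrange E = sigma / epsilon:
  epsilon = sigma / E
  E (MPa) = 79.39 * 1000 = 79390
  epsilon = 117.5 / 79390 = 0.00148

0.00148


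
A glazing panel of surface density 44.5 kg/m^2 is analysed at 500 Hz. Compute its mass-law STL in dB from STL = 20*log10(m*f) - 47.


Mass law: STL = 20 * log10(m * f) - 47
  m * f = 44.5 * 500 = 22250
  log10(22250) = 4.34733
  STL = 20 * 4.34733 - 47 = 86.9466 - 47 = 39.9 dB

39.9 dB


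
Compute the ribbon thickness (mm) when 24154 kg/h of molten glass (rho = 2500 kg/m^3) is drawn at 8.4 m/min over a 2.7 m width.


Ribbon cross-section from mass balance:
  Volume rate = throughput / density = 24154 / 2500 = 9.6616 m^3/h
  thickness = volume rate / (speed * 60 * width), i.e.
  thickness = throughput / (60 * speed * width * density) * 1000
  thickness = 24154 / (60 * 8.4 * 2.7 * 2500) * 1000 = 7.1 mm

7.1 mm


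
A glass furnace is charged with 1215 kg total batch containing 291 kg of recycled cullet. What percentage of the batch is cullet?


Cullet ratio = (cullet mass / total batch mass) * 100
  Ratio = 291 / 1215 * 100 = 23.95%

23.95%


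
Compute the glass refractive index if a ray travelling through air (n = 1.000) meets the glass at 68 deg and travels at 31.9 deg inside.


Apply Snell's law: n1 * sin(theta1) = n2 * sin(theta2)
  n2 = n1 * sin(theta1) / sin(theta2)
  sin(68) = 0.927184
  sin(31.9) = 0.528438
  n2 = 1.000 * 0.927184 / 0.528438 = 1.7546

1.7546


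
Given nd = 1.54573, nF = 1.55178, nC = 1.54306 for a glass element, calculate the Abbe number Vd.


Abbe number formula: Vd = (nd - 1) / (nF - nC)
  nd - 1 = 1.54573 - 1 = 0.54573
  nF - nC = 1.55178 - 1.54306 = 0.00872
  Vd = 0.54573 / 0.00872 = 62.58

62.58


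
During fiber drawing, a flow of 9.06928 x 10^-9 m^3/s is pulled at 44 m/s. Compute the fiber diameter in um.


Cross-sectional area from continuity:
  A = Q / v = 9.06928 x 10^-9 / 44 = 2.0612 x 10^-10 m^2
Diameter from circular cross-section:
  d = sqrt(4A / pi) * 10^6 (m -> um)
  d = sqrt(4 * 2.0612 x 10^-10 / pi) * 10^6 = 16.2 um

16.2 um


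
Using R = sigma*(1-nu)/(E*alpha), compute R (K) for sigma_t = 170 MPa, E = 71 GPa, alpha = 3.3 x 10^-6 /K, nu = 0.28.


Thermal shock resistance: R = sigma * (1 - nu) / (E * alpha)
  Numerator = 170 * (1 - 0.28) = 122.4
  Denominator = 71 * 1000 * (3.3 x 10^-6) = 0.2343
  R = 122.4 / 0.2343 = 522.4 K

522.4 K


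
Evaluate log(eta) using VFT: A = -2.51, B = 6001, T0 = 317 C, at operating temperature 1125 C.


VFT equation: log(eta) = A + B / (T - T0)
  T - T0 = 1125 - 317 = 808
  B / (T - T0) = 6001 / 808 = 7.427
  log(eta) = -2.51 + 7.427 = 4.917

4.917


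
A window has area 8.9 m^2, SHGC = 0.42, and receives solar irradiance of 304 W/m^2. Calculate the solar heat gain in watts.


Solar heat gain: Q = Area * SHGC * Irradiance
  Q = 8.9 * 0.42 * 304 = 1136.4 W

1136.4 W


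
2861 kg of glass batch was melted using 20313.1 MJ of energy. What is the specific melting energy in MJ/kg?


Rearrange E = m * s for s:
  s = E / m
  s = 20313.1 / 2861 = 7.1 MJ/kg

7.1 MJ/kg


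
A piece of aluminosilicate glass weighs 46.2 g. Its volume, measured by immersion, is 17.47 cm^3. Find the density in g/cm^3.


Use the definition of density:
  rho = mass / volume
  rho = 46.2 / 17.47 = 2.645 g/cm^3

2.645 g/cm^3


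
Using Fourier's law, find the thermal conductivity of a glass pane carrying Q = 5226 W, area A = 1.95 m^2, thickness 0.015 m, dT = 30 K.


Fourier's law rearranged: k = Q * t / (A * dT)
  Numerator = 5226 * 0.015 = 78.39
  Denominator = 1.95 * 30 = 58.5
  k = 78.39 / 58.5 = 1.34 W/mK

1.34 W/mK


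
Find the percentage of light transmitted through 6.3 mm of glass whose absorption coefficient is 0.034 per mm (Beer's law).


Beer-Lambert law: T = exp(-alpha * thickness)
  exponent = -0.034 * 6.3 = -0.2142
  T = exp(-0.2142) = 0.8072
  Percentage = 0.8072 * 100 = 80.72%

80.72%


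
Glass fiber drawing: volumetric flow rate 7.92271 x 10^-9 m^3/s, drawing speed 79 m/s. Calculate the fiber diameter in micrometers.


Cross-sectional area from continuity:
  A = Q / v = 7.92271 x 10^-9 / 79 = 1.002875 x 10^-10 m^2
Diameter from circular cross-section:
  d = sqrt(4A / pi) * 10^6 (m -> um)
  d = sqrt(4 * 1.002875 x 10^-10 / pi) * 10^6 = 11.3 um

11.3 um


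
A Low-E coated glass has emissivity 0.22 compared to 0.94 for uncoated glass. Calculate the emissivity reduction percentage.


Percentage reduction = (1 - coated/uncoated) * 100
  Ratio = 0.22 / 0.94 = 0.234
  Reduction = (1 - 0.234) * 100 = 76.6%

76.6%


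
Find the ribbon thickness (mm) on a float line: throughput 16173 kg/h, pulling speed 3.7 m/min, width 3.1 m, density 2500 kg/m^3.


Ribbon cross-section from mass balance:
  Volume rate = throughput / density = 16173 / 2500 = 6.4692 m^3/h
  thickness = volume rate / (speed * 60 * width), i.e.
  thickness = throughput / (60 * speed * width * density) * 1000
  thickness = 16173 / (60 * 3.7 * 3.1 * 2500) * 1000 = 9.4 mm

9.4 mm


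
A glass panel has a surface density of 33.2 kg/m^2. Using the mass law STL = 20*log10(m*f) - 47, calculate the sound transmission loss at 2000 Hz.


Mass law: STL = 20 * log10(m * f) - 47
  m * f = 33.2 * 2000 = 66400
  log10(66400) = 4.82217
  STL = 20 * 4.82217 - 47 = 96.4434 - 47 = 49.4 dB

49.4 dB


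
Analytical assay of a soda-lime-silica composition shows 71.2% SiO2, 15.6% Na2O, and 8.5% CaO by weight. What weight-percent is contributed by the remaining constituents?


Sum the three major oxides:
  SiO2 + Na2O + CaO = 71.2 + 15.6 + 8.5 = 95.3%
Subtract from 100%:
  Others = 100 - 95.3 = 4.7%

4.7%


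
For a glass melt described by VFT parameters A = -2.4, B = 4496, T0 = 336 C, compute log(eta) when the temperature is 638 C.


VFT equation: log(eta) = A + B / (T - T0)
  T - T0 = 638 - 336 = 302
  B / (T - T0) = 4496 / 302 = 14.887
  log(eta) = -2.4 + 14.887 = 12.487

12.487


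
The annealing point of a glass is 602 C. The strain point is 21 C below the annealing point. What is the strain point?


Strain point = annealing point - difference:
  T_strain = 602 - 21 = 581 C

581 C


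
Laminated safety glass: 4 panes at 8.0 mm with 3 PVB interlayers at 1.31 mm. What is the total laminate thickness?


Total thickness = glass contribution + PVB contribution
  Glass: 4 * 8.0 = 32.0 mm
  PVB: 3 * 1.31 = 3.93 mm
  Total = 32.0 + 3.93 = 35.93 mm

35.93 mm


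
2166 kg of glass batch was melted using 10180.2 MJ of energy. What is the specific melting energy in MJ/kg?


Rearrange E = m * s for s:
  s = E / m
  s = 10180.2 / 2166 = 4.7 MJ/kg

4.7 MJ/kg


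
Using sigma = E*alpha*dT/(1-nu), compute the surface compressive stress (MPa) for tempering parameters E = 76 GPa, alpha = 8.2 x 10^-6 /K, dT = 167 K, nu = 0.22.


Tempering stress: sigma = E * alpha * dT / (1 - nu)
  E (MPa) = 76 * 1000 = 76000
  Numerator = 76000 * (8.2 x 10^-6) * 167 = 104.0744
  Denominator = 1 - 0.22 = 0.78
  sigma = 104.0744 / 0.78 = 133.4 MPa

133.4 MPa


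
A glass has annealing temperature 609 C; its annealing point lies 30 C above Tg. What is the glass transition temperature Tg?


Rearrange T_anneal = Tg + offset for Tg:
  Tg = T_anneal - offset = 609 - 30 = 579 C

579 C


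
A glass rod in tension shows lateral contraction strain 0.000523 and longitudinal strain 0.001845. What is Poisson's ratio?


Poisson's ratio: nu = lateral strain / axial strain
  nu = 0.000523 / 0.001845 = 0.2835

0.2835


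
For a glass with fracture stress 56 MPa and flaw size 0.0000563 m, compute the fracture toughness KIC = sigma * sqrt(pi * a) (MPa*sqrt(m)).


Fracture toughness: KIC = sigma * sqrt(pi * a)
  pi * a = pi * 0.0000563 = 0.000176872
  sqrt(pi * a) = 0.013299
  KIC = 56 * 0.013299 = 0.745 MPa*sqrt(m)

0.745 MPa*sqrt(m)


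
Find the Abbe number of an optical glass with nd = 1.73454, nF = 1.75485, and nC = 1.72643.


Abbe number formula: Vd = (nd - 1) / (nF - nC)
  nd - 1 = 1.73454 - 1 = 0.73454
  nF - nC = 1.75485 - 1.72643 = 0.02842
  Vd = 0.73454 / 0.02842 = 25.85

25.85


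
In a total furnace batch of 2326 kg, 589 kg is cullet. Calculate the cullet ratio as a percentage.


Cullet ratio = (cullet mass / total batch mass) * 100
  Ratio = 589 / 2326 * 100 = 25.32%

25.32%


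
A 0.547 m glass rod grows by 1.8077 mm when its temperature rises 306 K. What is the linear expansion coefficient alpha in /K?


Rearrange dL = alpha * L0 * dT for alpha:
  alpha = dL / (L0 * dT)
  alpha = (1.8077 / 1000) / (0.547 * 306) = 0.0000108 /K = 1.08 x 10^-5 /K

1.08 x 10^-5 /K


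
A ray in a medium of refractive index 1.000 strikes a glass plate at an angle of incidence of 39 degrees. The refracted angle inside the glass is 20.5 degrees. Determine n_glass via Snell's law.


Apply Snell's law: n1 * sin(theta1) = n2 * sin(theta2)
  n2 = n1 * sin(theta1) / sin(theta2)
  sin(39) = 0.62932
  sin(20.5) = 0.350207
  n2 = 1.000 * 0.62932 / 0.350207 = 1.797

1.797


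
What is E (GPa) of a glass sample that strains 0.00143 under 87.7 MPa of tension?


Young's modulus: E = stress / strain
  E = 87.7 MPa / 0.00143 = 61328.67 MPa
Convert to GPa: 61328.67 / 1000 = 61.33 GPa

61.33 GPa


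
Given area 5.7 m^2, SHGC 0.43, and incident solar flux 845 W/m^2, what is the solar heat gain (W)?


Solar heat gain: Q = Area * SHGC * Irradiance
  Q = 5.7 * 0.43 * 845 = 2071.1 W

2071.1 W


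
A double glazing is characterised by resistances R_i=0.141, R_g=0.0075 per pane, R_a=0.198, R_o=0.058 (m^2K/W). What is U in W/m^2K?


Total thermal resistance (series):
  R_total = R_in + R_glass + R_air + R_glass + R_out
  R_total = 0.141 + 0.0075 + 0.198 + 0.0075 + 0.058 = 0.412 m^2K/W
U-value = 1 / R_total = 1 / 0.412 = 2.427 W/m^2K

2.427 W/m^2K


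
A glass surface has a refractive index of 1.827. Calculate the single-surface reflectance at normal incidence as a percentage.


Fresnel reflectance at normal incidence:
  R = ((n - 1)/(n + 1))^2
  (n - 1)/(n + 1) = (1.827 - 1)/(1.827 + 1) = 0.292536
  R = 0.292536^2 = 0.0855773
  R(%) = 0.0855773 * 100 = 8.558%

8.558%


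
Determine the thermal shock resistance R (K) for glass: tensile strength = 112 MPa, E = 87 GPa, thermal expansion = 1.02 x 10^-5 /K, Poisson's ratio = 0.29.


Thermal shock resistance: R = sigma * (1 - nu) / (E * alpha)
  Numerator = 112 * (1 - 0.29) = 79.52
  Denominator = 87 * 1000 * (1.02 x 10^-5) = 0.8874
  R = 79.52 / 0.8874 = 89.6 K

89.6 K


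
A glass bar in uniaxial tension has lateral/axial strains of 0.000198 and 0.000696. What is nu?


Poisson's ratio: nu = lateral strain / axial strain
  nu = 0.000198 / 0.000696 = 0.2845

0.2845


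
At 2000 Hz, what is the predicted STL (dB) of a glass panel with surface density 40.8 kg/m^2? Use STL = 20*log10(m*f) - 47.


Mass law: STL = 20 * log10(m * f) - 47
  m * f = 40.8 * 2000 = 81600
  log10(81600) = 4.91169
  STL = 20 * 4.91169 - 47 = 98.2338 - 47 = 51.2 dB

51.2 dB


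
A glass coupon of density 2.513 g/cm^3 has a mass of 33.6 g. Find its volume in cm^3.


Rearrange rho = m / V:
  V = m / rho
  V = 33.6 / 2.513 = 13.37 cm^3

13.37 cm^3


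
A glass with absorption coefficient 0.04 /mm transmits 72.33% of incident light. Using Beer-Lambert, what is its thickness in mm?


Rearrange T = exp(-alpha * thickness):
  thickness = -ln(T) / alpha
  T = 72.33/100 = 0.7233
  ln(T) = -0.32393
  -ln(T) = 0.32393
  thickness = 0.32393 / 0.04 = 8.1 mm

8.1 mm


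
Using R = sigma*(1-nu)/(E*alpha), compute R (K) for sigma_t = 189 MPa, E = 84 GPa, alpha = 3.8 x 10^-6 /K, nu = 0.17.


Thermal shock resistance: R = sigma * (1 - nu) / (E * alpha)
  Numerator = 189 * (1 - 0.17) = 156.87
  Denominator = 84 * 1000 * (3.8 x 10^-6) = 0.3192
  R = 156.87 / 0.3192 = 491.4 K

491.4 K


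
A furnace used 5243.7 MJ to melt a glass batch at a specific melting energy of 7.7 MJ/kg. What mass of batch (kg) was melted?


Rearrange E = m * s for m:
  m = E / s
  m = 5243.7 / 7.7 = 681.0 kg

681.0 kg


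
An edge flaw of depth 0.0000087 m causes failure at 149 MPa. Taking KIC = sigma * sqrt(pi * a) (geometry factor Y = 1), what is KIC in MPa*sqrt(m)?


Fracture toughness: KIC = sigma * sqrt(pi * a)
  pi * a = pi * 0.0000087 = 0.000027332
  sqrt(pi * a) = 0.005228
  KIC = 149 * 0.005228 = 0.779 MPa*sqrt(m)

0.779 MPa*sqrt(m)


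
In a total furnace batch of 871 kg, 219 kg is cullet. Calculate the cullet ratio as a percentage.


Cullet ratio = (cullet mass / total batch mass) * 100
  Ratio = 219 / 871 * 100 = 25.14%

25.14%


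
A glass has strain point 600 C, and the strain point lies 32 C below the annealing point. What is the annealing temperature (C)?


T_anneal = T_strain + gap:
  T_anneal = 600 + 32 = 632 C

632 C


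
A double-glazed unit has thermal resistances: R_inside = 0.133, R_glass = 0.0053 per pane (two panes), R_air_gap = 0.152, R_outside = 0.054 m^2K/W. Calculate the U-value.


Total thermal resistance (series):
  R_total = R_in + R_glass + R_air + R_glass + R_out
  R_total = 0.133 + 0.0053 + 0.152 + 0.0053 + 0.054 = 0.3496 m^2K/W
U-value = 1 / R_total = 1 / 0.3496 = 2.86 W/m^2K

2.86 W/m^2K


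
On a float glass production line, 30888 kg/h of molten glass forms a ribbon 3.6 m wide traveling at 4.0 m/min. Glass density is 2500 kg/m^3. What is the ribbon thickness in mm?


Ribbon cross-section from mass balance:
  Volume rate = throughput / density = 30888 / 2500 = 12.3552 m^3/h
  thickness = volume rate / (speed * 60 * width), i.e.
  thickness = throughput / (60 * speed * width * density) * 1000
  thickness = 30888 / (60 * 4.0 * 3.6 * 2500) * 1000 = 14.3 mm

14.3 mm


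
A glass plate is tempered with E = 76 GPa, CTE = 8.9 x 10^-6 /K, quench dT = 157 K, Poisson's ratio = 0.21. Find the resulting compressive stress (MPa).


Tempering stress: sigma = E * alpha * dT / (1 - nu)
  E (MPa) = 76 * 1000 = 76000
  Numerator = 76000 * (8.9 x 10^-6) * 157 = 106.1948
  Denominator = 1 - 0.21 = 0.79
  sigma = 106.1948 / 0.79 = 134.4 MPa

134.4 MPa


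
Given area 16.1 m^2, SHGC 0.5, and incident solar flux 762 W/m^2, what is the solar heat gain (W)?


Solar heat gain: Q = Area * SHGC * Irradiance
  Q = 16.1 * 0.5 * 762 = 6134.1 W

6134.1 W


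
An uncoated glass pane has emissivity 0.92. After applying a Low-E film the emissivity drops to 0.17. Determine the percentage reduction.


Percentage reduction = (1 - coated/uncoated) * 100
  Ratio = 0.17 / 0.92 = 0.1848
  Reduction = (1 - 0.1848) * 100 = 81.5%

81.5%


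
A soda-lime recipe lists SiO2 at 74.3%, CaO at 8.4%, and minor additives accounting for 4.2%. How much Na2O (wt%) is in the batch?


Pieces sum to 100%:
  Na2O = 100 - (SiO2 + CaO + others)
  Na2O = 100 - (74.3 + 8.4 + 4.2) = 13.1%

13.1%


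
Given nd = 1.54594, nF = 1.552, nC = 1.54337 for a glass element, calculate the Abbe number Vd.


Abbe number formula: Vd = (nd - 1) / (nF - nC)
  nd - 1 = 1.54594 - 1 = 0.54594
  nF - nC = 1.552 - 1.54337 = 0.00863
  Vd = 0.54594 / 0.00863 = 63.26

63.26


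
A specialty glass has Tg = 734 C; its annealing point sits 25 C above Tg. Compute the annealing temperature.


The annealing temperature is Tg plus the offset:
  T_anneal = 734 + 25 = 759 C

759 C


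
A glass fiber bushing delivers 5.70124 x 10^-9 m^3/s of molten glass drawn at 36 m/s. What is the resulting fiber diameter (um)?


Cross-sectional area from continuity:
  A = Q / v = 5.70124 x 10^-9 / 36 = 1.583678 x 10^-10 m^2
Diameter from circular cross-section:
  d = sqrt(4A / pi) * 10^6 (m -> um)
  d = sqrt(4 * 1.583678 x 10^-10 / pi) * 10^6 = 14.2 um

14.2 um


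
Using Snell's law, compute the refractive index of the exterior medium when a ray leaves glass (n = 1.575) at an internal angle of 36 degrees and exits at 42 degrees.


Apply Snell's law: n1 * sin(theta1) = n2 * sin(theta2)
  n2 = n1 * sin(theta1) / sin(theta2)
  sin(36) = 0.587785
  sin(42) = 0.669131
  n2 = 1.575 * 0.587785 / 0.669131 = 1.3835

1.3835


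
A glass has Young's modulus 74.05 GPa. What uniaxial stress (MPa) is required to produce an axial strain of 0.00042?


Rearrange E = sigma / epsilon:
  sigma = E * epsilon
  E (MPa) = 74.05 * 1000 = 74050
  sigma = 74050 * 0.00042 = 31.1 MPa

31.1 MPa


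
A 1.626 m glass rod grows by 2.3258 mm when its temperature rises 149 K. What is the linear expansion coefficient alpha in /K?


Rearrange dL = alpha * L0 * dT for alpha:
  alpha = dL / (L0 * dT)
  alpha = (2.3258 / 1000) / (1.626 * 149) = 0.0000096 /K = 9.6 x 10^-6 /K

9.6 x 10^-6 /K


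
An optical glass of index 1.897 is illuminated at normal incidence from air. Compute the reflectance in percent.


Fresnel reflectance at normal incidence:
  R = ((n - 1)/(n + 1))^2
  (n - 1)/(n + 1) = (1.897 - 1)/(1.897 + 1) = 0.309631
  R = 0.309631^2 = 0.0958714
  R(%) = 0.0958714 * 100 = 9.587%

9.587%


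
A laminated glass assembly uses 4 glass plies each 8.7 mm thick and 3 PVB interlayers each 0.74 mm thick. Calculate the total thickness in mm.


Total thickness = glass contribution + PVB contribution
  Glass: 4 * 8.7 = 34.8 mm
  PVB: 3 * 0.74 = 2.22 mm
  Total = 34.8 + 2.22 = 37.02 mm

37.02 mm


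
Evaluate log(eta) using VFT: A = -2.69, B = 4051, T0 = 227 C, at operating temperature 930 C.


VFT equation: log(eta) = A + B / (T - T0)
  T - T0 = 930 - 227 = 703
  B / (T - T0) = 4051 / 703 = 5.762
  log(eta) = -2.69 + 5.762 = 3.072

3.072


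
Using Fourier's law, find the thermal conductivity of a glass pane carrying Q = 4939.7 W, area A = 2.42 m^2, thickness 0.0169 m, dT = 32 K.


Fourier's law rearranged: k = Q * t / (A * dT)
  Numerator = 4939.7 * 0.0169 = 83.48093
  Denominator = 2.42 * 32 = 77.44
  k = 83.48093 / 77.44 = 1.078 W/mK

1.078 W/mK


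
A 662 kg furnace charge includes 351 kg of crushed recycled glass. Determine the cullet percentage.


Cullet ratio = (cullet mass / total batch mass) * 100
  Ratio = 351 / 662 * 100 = 53.02%

53.02%


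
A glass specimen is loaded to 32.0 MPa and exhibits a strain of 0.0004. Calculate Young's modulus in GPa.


Young's modulus: E = stress / strain
  E = 32.0 MPa / 0.0004 = 80000 MPa
Convert to GPa: 80000 / 1000 = 80.0 GPa

80.0 GPa


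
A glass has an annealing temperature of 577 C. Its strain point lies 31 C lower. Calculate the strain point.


Strain point = annealing point - difference:
  T_strain = 577 - 31 = 546 C

546 C


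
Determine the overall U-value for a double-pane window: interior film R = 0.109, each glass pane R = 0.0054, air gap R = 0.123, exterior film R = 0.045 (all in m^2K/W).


Total thermal resistance (series):
  R_total = R_in + R_glass + R_air + R_glass + R_out
  R_total = 0.109 + 0.0054 + 0.123 + 0.0054 + 0.045 = 0.2878 m^2K/W
U-value = 1 / R_total = 1 / 0.2878 = 3.475 W/m^2K

3.475 W/m^2K


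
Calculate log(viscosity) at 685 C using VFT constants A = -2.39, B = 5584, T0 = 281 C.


VFT equation: log(eta) = A + B / (T - T0)
  T - T0 = 685 - 281 = 404
  B / (T - T0) = 5584 / 404 = 13.822
  log(eta) = -2.39 + 13.822 = 11.432

11.432


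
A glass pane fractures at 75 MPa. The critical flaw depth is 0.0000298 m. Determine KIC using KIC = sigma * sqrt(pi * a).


Fracture toughness: KIC = sigma * sqrt(pi * a)
  pi * a = pi * 0.0000298 = 0.000093619
  sqrt(pi * a) = 0.009676
  KIC = 75 * 0.009676 = 0.726 MPa*sqrt(m)

0.726 MPa*sqrt(m)


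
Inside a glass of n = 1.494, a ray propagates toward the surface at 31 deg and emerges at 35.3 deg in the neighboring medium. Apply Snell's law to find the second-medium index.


Apply Snell's law: n1 * sin(theta1) = n2 * sin(theta2)
  n2 = n1 * sin(theta1) / sin(theta2)
  sin(31) = 0.515038
  sin(35.3) = 0.577858
  n2 = 1.494 * 0.515038 / 0.577858 = 1.3316

1.3316


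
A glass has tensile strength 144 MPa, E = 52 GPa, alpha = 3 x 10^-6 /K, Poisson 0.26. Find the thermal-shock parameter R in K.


Thermal shock resistance: R = sigma * (1 - nu) / (E * alpha)
  Numerator = 144 * (1 - 0.26) = 106.56
  Denominator = 52 * 1000 * (3 x 10^-6) = 0.156
  R = 106.56 / 0.156 = 683.1 K

683.1 K


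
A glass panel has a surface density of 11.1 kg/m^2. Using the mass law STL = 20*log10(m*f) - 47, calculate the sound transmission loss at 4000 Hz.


Mass law: STL = 20 * log10(m * f) - 47
  m * f = 11.1 * 4000 = 44400
  log10(44400) = 4.64738
  STL = 20 * 4.64738 - 47 = 92.9476 - 47 = 45.9 dB

45.9 dB


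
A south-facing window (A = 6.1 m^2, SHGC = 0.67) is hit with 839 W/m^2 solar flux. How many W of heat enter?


Solar heat gain: Q = Area * SHGC * Irradiance
  Q = 6.1 * 0.67 * 839 = 3429 W

3429 W


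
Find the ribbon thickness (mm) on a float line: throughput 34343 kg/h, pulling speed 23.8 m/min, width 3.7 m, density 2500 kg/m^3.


Ribbon cross-section from mass balance:
  Volume rate = throughput / density = 34343 / 2500 = 13.7372 m^3/h
  thickness = volume rate / (speed * 60 * width), i.e.
  thickness = throughput / (60 * speed * width * density) * 1000
  thickness = 34343 / (60 * 23.8 * 3.7 * 2500) * 1000 = 2.6 mm

2.6 mm


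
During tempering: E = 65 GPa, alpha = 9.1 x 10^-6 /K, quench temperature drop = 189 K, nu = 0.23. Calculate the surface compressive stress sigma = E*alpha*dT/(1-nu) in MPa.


Tempering stress: sigma = E * alpha * dT / (1 - nu)
  E (MPa) = 65 * 1000 = 65000
  Numerator = 65000 * (9.1 x 10^-6) * 189 = 111.7935
  Denominator = 1 - 0.23 = 0.77
  sigma = 111.7935 / 0.77 = 145.2 MPa

145.2 MPa


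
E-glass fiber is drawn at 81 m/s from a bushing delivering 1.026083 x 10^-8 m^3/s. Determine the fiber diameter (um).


Cross-sectional area from continuity:
  A = Q / v = 1.026083 x 10^-8 / 81 = 1.266769 x 10^-10 m^2
Diameter from circular cross-section:
  d = sqrt(4A / pi) * 10^6 (m -> um)
  d = sqrt(4 * 1.266769 x 10^-10 / pi) * 10^6 = 12.7 um

12.7 um


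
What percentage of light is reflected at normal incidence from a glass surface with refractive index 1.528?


Fresnel reflectance at normal incidence:
  R = ((n - 1)/(n + 1))^2
  (n - 1)/(n + 1) = (1.528 - 1)/(1.528 + 1) = 0.208861
  R = 0.208861^2 = 0.0436229
  R(%) = 0.0436229 * 100 = 4.362%

4.362%


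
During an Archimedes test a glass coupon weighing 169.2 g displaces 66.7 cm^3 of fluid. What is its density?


Use the definition of density:
  rho = mass / volume
  rho = 169.2 / 66.7 = 2.537 g/cm^3

2.537 g/cm^3


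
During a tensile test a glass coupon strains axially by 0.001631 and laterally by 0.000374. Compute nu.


Poisson's ratio: nu = lateral strain / axial strain
  nu = 0.000374 / 0.001631 = 0.2293

0.2293


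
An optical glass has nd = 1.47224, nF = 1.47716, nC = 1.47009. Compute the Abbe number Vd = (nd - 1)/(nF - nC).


Abbe number formula: Vd = (nd - 1) / (nF - nC)
  nd - 1 = 1.47224 - 1 = 0.47224
  nF - nC = 1.47716 - 1.47009 = 0.00707
  Vd = 0.47224 / 0.00707 = 66.79

66.79


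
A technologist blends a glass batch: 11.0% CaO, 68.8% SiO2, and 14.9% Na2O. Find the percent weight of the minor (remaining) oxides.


Sum the three major oxides:
  SiO2 + Na2O + CaO = 68.8 + 14.9 + 11.0 = 94.7%
Subtract from 100%:
  Others = 100 - 94.7 = 5.3%

5.3%


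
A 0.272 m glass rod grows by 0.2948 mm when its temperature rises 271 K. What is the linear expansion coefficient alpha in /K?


Rearrange dL = alpha * L0 * dT for alpha:
  alpha = dL / (L0 * dT)
  alpha = (0.2948 / 1000) / (0.272 * 271) = 0.000003999 /K = 3.999 x 10^-6 /K

3.999 x 10^-6 /K


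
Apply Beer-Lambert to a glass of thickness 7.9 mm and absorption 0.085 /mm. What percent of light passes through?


Beer-Lambert law: T = exp(-alpha * thickness)
  exponent = -0.085 * 7.9 = -0.6715
  T = exp(-0.6715) = 0.5109
  Percentage = 0.5109 * 100 = 51.09%

51.09%


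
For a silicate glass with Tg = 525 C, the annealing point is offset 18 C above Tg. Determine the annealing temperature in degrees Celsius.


The annealing temperature is Tg plus the offset:
  T_anneal = 525 + 18 = 543 C

543 C


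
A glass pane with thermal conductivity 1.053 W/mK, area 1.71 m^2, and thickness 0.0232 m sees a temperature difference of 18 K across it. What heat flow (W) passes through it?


Fourier's law: Q = k * A * dT / t
  Q = 1.053 * 1.71 * 18 / 0.0232
  Q = 32.41134 / 0.0232 = 1397 W

1397 W


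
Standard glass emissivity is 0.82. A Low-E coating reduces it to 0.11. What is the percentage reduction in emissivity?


Percentage reduction = (1 - coated/uncoated) * 100
  Ratio = 0.11 / 0.82 = 0.1341
  Reduction = (1 - 0.1341) * 100 = 86.6%

86.6%


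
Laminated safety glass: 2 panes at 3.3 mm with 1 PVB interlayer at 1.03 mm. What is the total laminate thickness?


Total thickness = glass contribution + PVB contribution
  Glass: 2 * 3.3 = 6.6 mm
  PVB: 1 * 1.03 = 1.03 mm
  Total = 6.6 + 1.03 = 7.63 mm

7.63 mm


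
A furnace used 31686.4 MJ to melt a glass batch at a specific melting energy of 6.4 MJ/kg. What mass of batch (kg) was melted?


Rearrange E = m * s for m:
  m = E / s
  m = 31686.4 / 6.4 = 4951.0 kg

4951.0 kg


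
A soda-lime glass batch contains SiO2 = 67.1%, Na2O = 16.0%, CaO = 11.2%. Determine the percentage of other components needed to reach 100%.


Sum the three major oxides:
  SiO2 + Na2O + CaO = 67.1 + 16.0 + 11.2 = 94.3%
Subtract from 100%:
  Others = 100 - 94.3 = 5.7%

5.7%


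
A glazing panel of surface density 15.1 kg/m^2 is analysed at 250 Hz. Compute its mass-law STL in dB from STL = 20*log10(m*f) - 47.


Mass law: STL = 20 * log10(m * f) - 47
  m * f = 15.1 * 250 = 3775
  log10(3775) = 3.57692
  STL = 20 * 3.57692 - 47 = 71.5384 - 47 = 24.5 dB

24.5 dB


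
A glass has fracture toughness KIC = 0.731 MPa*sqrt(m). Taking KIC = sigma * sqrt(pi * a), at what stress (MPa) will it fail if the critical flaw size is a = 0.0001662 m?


Rearrange KIC = sigma * sqrt(pi * a):
  sigma = KIC / sqrt(pi * a)
  sqrt(pi * 0.0001662) = 0.02285
  sigma = 0.731 / 0.02285 = 31.99 MPa

31.99 MPa


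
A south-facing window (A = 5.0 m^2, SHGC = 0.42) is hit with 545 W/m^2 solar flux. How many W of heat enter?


Solar heat gain: Q = Area * SHGC * Irradiance
  Q = 5.0 * 0.42 * 545 = 1144.5 W

1144.5 W


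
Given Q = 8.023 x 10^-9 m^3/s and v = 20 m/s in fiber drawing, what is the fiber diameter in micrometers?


Cross-sectional area from continuity:
  A = Q / v = 8.023 x 10^-9 / 20 = 4.0115 x 10^-10 m^2
Diameter from circular cross-section:
  d = sqrt(4A / pi) * 10^6 (m -> um)
  d = sqrt(4 * 4.0115 x 10^-10 / pi) * 10^6 = 22.6 um

22.6 um


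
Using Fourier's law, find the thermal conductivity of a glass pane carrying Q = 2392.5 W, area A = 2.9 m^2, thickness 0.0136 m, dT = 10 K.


Fourier's law rearranged: k = Q * t / (A * dT)
  Numerator = 2392.5 * 0.0136 = 32.538
  Denominator = 2.9 * 10 = 29.0
  k = 32.538 / 29.0 = 1.122 W/mK

1.122 W/mK


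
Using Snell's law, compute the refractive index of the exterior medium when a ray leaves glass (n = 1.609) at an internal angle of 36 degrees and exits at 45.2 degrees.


Apply Snell's law: n1 * sin(theta1) = n2 * sin(theta2)
  n2 = n1 * sin(theta1) / sin(theta2)
  sin(36) = 0.587785
  sin(45.2) = 0.709571
  n2 = 1.609 * 0.587785 / 0.709571 = 1.3328

1.3328


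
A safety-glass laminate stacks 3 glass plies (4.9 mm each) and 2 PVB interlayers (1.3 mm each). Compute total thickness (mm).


Total thickness = glass contribution + PVB contribution
  Glass: 3 * 4.9 = 14.7 mm
  PVB: 2 * 1.3 = 2.6 mm
  Total = 14.7 + 2.6 = 17.3 mm

17.3 mm


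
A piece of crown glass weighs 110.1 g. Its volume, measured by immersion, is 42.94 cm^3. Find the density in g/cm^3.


Use the definition of density:
  rho = mass / volume
  rho = 110.1 / 42.94 = 2.564 g/cm^3

2.564 g/cm^3


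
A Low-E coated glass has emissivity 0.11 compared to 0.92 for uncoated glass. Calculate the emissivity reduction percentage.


Percentage reduction = (1 - coated/uncoated) * 100
  Ratio = 0.11 / 0.92 = 0.1196
  Reduction = (1 - 0.1196) * 100 = 88.0%

88.0%


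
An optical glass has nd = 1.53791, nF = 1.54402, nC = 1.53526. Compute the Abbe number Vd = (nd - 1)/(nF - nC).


Abbe number formula: Vd = (nd - 1) / (nF - nC)
  nd - 1 = 1.53791 - 1 = 0.53791
  nF - nC = 1.54402 - 1.53526 = 0.00876
  Vd = 0.53791 / 0.00876 = 61.41

61.41


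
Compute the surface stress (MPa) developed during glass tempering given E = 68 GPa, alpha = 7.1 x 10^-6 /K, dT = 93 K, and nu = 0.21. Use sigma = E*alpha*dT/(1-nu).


Tempering stress: sigma = E * alpha * dT / (1 - nu)
  E (MPa) = 68 * 1000 = 68000
  Numerator = 68000 * (7.1 x 10^-6) * 93 = 44.9004
  Denominator = 1 - 0.21 = 0.79
  sigma = 44.9004 / 0.79 = 56.8 MPa

56.8 MPa


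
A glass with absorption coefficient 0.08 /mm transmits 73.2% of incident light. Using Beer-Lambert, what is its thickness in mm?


Rearrange T = exp(-alpha * thickness):
  thickness = -ln(T) / alpha
  T = 73.2/100 = 0.732
  ln(T) = -0.31197
  -ln(T) = 0.31197
  thickness = 0.31197 / 0.08 = 3.9 mm

3.9 mm


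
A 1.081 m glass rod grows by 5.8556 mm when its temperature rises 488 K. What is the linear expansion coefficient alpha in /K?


Rearrange dL = alpha * L0 * dT for alpha:
  alpha = dL / (L0 * dT)
  alpha = (5.8556 / 1000) / (1.081 * 488) = 0.0000111 /K = 1.11 x 10^-5 /K

1.11 x 10^-5 /K


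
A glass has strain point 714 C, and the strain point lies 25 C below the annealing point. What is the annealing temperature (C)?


T_anneal = T_strain + gap:
  T_anneal = 714 + 25 = 739 C

739 C


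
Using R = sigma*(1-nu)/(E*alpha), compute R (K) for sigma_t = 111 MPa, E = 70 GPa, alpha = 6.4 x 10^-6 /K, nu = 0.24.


Thermal shock resistance: R = sigma * (1 - nu) / (E * alpha)
  Numerator = 111 * (1 - 0.24) = 84.36
  Denominator = 70 * 1000 * (6.4 x 10^-6) = 0.448
  R = 84.36 / 0.448 = 188.3 K

188.3 K


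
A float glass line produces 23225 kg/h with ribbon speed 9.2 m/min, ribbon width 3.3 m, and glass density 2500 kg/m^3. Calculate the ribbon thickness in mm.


Ribbon cross-section from mass balance:
  Volume rate = throughput / density = 23225 / 2500 = 9.29 m^3/h
  thickness = volume rate / (speed * 60 * width), i.e.
  thickness = throughput / (60 * speed * width * density) * 1000
  thickness = 23225 / (60 * 9.2 * 3.3 * 2500) * 1000 = 5.1 mm

5.1 mm


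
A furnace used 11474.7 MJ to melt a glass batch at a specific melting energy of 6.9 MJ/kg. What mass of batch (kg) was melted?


Rearrange E = m * s for m:
  m = E / s
  m = 11474.7 / 6.9 = 1663.0 kg

1663.0 kg


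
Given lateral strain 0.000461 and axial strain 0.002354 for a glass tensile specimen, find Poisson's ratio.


Poisson's ratio: nu = lateral strain / axial strain
  nu = 0.000461 / 0.002354 = 0.1958

0.1958


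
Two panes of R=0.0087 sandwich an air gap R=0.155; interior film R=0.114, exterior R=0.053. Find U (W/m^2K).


Total thermal resistance (series):
  R_total = R_in + R_glass + R_air + R_glass + R_out
  R_total = 0.114 + 0.0087 + 0.155 + 0.0087 + 0.053 = 0.3394 m^2K/W
U-value = 1 / R_total = 1 / 0.3394 = 2.946 W/m^2K

2.946 W/m^2K


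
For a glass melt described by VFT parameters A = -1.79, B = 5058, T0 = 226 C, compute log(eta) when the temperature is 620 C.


VFT equation: log(eta) = A + B / (T - T0)
  T - T0 = 620 - 226 = 394
  B / (T - T0) = 5058 / 394 = 12.838
  log(eta) = -1.79 + 12.838 = 11.048

11.048


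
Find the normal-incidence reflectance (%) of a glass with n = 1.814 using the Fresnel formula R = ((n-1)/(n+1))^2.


Fresnel reflectance at normal incidence:
  R = ((n - 1)/(n + 1))^2
  (n - 1)/(n + 1) = (1.814 - 1)/(1.814 + 1) = 0.289268
  R = 0.289268^2 = 0.083676
  R(%) = 0.083676 * 100 = 8.368%

8.368%


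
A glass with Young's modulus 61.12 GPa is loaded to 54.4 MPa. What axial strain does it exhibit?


Rearrange E = sigma / epsilon:
  epsilon = sigma / E
  E (MPa) = 61.12 * 1000 = 61120
  epsilon = 54.4 / 61120 = 0.00089

0.00089


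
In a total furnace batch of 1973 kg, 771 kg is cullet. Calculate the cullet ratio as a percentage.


Cullet ratio = (cullet mass / total batch mass) * 100
  Ratio = 771 / 1973 * 100 = 39.08%

39.08%


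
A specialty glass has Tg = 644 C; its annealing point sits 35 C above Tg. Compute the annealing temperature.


The annealing temperature is Tg plus the offset:
  T_anneal = 644 + 35 = 679 C

679 C


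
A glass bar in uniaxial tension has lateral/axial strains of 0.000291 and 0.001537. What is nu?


Poisson's ratio: nu = lateral strain / axial strain
  nu = 0.000291 / 0.001537 = 0.1893

0.1893


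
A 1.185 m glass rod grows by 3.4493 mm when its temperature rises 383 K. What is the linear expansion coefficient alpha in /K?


Rearrange dL = alpha * L0 * dT for alpha:
  alpha = dL / (L0 * dT)
  alpha = (3.4493 / 1000) / (1.185 * 383) = 0.0000076 /K = 7.6 x 10^-6 /K

7.6 x 10^-6 /K


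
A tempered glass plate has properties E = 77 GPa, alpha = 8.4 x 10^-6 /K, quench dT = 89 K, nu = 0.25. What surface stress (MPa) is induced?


Tempering stress: sigma = E * alpha * dT / (1 - nu)
  E (MPa) = 77 * 1000 = 77000
  Numerator = 77000 * (8.4 x 10^-6) * 89 = 57.5652
  Denominator = 1 - 0.25 = 0.75
  sigma = 57.5652 / 0.75 = 76.8 MPa

76.8 MPa


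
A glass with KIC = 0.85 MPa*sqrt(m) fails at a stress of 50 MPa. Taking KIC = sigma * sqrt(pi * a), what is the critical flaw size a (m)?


Rearrange KIC = sigma * sqrt(pi * a):
  sqrt(pi * a) = KIC / sigma
  sqrt(pi * a) = 0.85 / 50 = 0.017
  a = (KIC / sigma)^2 / pi
  a = 0.017^2 / pi = 0.000092 m

0.000092 m


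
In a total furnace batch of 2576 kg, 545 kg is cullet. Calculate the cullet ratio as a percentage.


Cullet ratio = (cullet mass / total batch mass) * 100
  Ratio = 545 / 2576 * 100 = 21.16%

21.16%


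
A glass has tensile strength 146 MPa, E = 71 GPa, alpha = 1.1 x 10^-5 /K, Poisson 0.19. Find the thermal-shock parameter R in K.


Thermal shock resistance: R = sigma * (1 - nu) / (E * alpha)
  Numerator = 146 * (1 - 0.19) = 118.26
  Denominator = 71 * 1000 * (1.1 x 10^-5) = 0.781
  R = 118.26 / 0.781 = 151.4 K

151.4 K


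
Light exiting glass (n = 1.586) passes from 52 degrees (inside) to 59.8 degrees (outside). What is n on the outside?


Apply Snell's law: n1 * sin(theta1) = n2 * sin(theta2)
  n2 = n1 * sin(theta1) / sin(theta2)
  sin(52) = 0.788011
  sin(59.8) = 0.864275
  n2 = 1.586 * 0.788011 / 0.864275 = 1.4461

1.4461


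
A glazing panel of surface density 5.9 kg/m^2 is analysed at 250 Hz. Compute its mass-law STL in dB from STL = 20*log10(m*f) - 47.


Mass law: STL = 20 * log10(m * f) - 47
  m * f = 5.9 * 250 = 1475
  log10(1475) = 3.16879
  STL = 20 * 3.16879 - 47 = 63.3758 - 47 = 16.4 dB

16.4 dB


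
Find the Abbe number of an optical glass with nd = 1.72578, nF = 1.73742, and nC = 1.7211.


Abbe number formula: Vd = (nd - 1) / (nF - nC)
  nd - 1 = 1.72578 - 1 = 0.72578
  nF - nC = 1.73742 - 1.7211 = 0.01632
  Vd = 0.72578 / 0.01632 = 44.47

44.47


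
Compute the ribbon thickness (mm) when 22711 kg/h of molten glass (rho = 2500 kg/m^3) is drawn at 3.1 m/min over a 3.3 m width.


Ribbon cross-section from mass balance:
  Volume rate = throughput / density = 22711 / 2500 = 9.0844 m^3/h
  thickness = volume rate / (speed * 60 * width), i.e.
  thickness = throughput / (60 * speed * width * density) * 1000
  thickness = 22711 / (60 * 3.1 * 3.3 * 2500) * 1000 = 14.8 mm

14.8 mm
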